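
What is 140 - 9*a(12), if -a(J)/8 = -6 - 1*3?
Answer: -508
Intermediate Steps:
a(J) = 72 (a(J) = -8*(-6 - 1*3) = -8*(-6 - 3) = -8*(-9) = 72)
140 - 9*a(12) = 140 - 9*72 = 140 - 648 = -508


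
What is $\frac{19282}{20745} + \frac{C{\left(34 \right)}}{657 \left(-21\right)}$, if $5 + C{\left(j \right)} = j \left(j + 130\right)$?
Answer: $\frac{5572717}{10600695} \approx 0.52569$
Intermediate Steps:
$C{\left(j \right)} = -5 + j \left(130 + j\right)$ ($C{\left(j \right)} = -5 + j \left(j + 130\right) = -5 + j \left(130 + j\right)$)
$\frac{19282}{20745} + \frac{C{\left(34 \right)}}{657 \left(-21\right)} = \frac{19282}{20745} + \frac{-5 + 34^{2} + 130 \cdot 34}{657 \left(-21\right)} = 19282 \cdot \frac{1}{20745} + \frac{-5 + 1156 + 4420}{-13797} = \frac{19282}{20745} + 5571 \left(- \frac{1}{13797}\right) = \frac{19282}{20745} - \frac{619}{1533} = \frac{5572717}{10600695}$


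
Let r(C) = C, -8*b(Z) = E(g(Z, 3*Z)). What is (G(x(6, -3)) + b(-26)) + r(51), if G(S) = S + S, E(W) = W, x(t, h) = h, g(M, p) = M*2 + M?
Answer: 219/4 ≈ 54.750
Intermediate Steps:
g(M, p) = 3*M (g(M, p) = 2*M + M = 3*M)
b(Z) = -3*Z/8
G(S) = 2*S
(G(x(6, -3)) + b(-26)) + r(51) = (2*(-3) - 3/8*(-26)) + 51 = (-6 + 39/4) + 51 = 15/4 + 51 = 219/4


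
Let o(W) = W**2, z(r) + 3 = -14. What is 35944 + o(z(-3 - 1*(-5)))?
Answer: 36233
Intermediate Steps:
z(r) = -17 (z(r) = -3 - 14 = -17)
35944 + o(z(-3 - 1*(-5))) = 35944 + (-17)**2 = 35944 + 289 = 36233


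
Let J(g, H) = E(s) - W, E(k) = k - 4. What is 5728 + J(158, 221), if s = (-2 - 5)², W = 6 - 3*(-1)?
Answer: 5764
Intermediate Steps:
W = 9 (W = 6 + 3 = 9)
s = 49 (s = (-7)² = 49)
E(k) = -4 + k
J(g, H) = 36 (J(g, H) = (-4 + 49) - 1*9 = 45 - 9 = 36)
5728 + J(158, 221) = 5728 + 36 = 5764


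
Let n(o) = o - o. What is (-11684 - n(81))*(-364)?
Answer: 4252976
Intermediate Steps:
n(o) = 0
(-11684 - n(81))*(-364) = (-11684 - 1*0)*(-364) = (-11684 + 0)*(-364) = -11684*(-364) = 4252976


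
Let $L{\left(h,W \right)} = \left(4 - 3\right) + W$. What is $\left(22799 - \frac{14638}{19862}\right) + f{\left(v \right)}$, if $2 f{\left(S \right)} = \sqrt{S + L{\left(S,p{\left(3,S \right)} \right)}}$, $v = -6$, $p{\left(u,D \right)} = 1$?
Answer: $\frac{226409550}{9931} + i \approx 22798.0 + 1.0 i$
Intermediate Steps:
$L{\left(h,W \right)} = 1 + W$
$f{\left(S \right)} = \frac{\sqrt{2 + S}}{2}$ ($f{\left(S \right)} = \frac{\sqrt{S + \left(1 + 1\right)}}{2} = \frac{\sqrt{S + 2}}{2} = \frac{\sqrt{2 + S}}{2}$)
$\left(22799 - \frac{14638}{19862}\right) + f{\left(v \right)} = \left(22799 - \frac{14638}{19862}\right) + \frac{\sqrt{2 - 6}}{2} = \left(22799 - \frac{7319}{9931}\right) + \frac{\sqrt{-4}}{2} = \left(22799 - \frac{7319}{9931}\right) + \frac{2 i}{2} = \frac{226409550}{9931} + i$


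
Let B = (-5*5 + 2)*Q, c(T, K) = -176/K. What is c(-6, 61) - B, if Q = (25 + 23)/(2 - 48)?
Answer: -1640/61 ≈ -26.885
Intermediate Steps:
Q = -24/23 (Q = 48/(-46) = 48*(-1/46) = -24/23 ≈ -1.0435)
B = 24 (B = (-5*5 + 2)*(-24/23) = (-25 + 2)*(-24/23) = -23*(-24/23) = 24)
c(-6, 61) - B = -176/61 - 1*24 = -176*1/61 - 24 = -176/61 - 24 = -1640/61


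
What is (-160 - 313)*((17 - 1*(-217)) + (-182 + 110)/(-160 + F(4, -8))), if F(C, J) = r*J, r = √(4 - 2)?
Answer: -22068288/199 + 4257*√2/398 ≈ -1.1088e+5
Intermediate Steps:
r = √2 ≈ 1.4142
F(C, J) = J*√2 (F(C, J) = √2*J = J*√2)
(-160 - 313)*((17 - 1*(-217)) + (-182 + 110)/(-160 + F(4, -8))) = (-160 - 313)*((17 - 1*(-217)) + (-182 + 110)/(-160 - 8*√2)) = -473*((17 + 217) - 72/(-160 - 8*√2)) = -473*(234 - 72/(-160 - 8*√2)) = -110682 + 34056/(-160 - 8*√2)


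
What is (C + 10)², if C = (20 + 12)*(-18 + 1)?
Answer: 285156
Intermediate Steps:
C = -544 (C = 32*(-17) = -544)
(C + 10)² = (-544 + 10)² = (-534)² = 285156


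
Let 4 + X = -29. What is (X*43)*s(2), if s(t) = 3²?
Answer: -12771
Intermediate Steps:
s(t) = 9
X = -33 (X = -4 - 29 = -33)
(X*43)*s(2) = -33*43*9 = -1419*9 = -12771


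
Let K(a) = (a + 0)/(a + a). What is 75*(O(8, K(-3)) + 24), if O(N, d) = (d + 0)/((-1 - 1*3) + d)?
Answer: 12525/7 ≈ 1789.3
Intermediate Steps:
K(a) = 1/2 (K(a) = a/((2*a)) = a*(1/(2*a)) = 1/2)
O(N, d) = d/(-4 + d) (O(N, d) = d/((-1 - 3) + d) = d/(-4 + d))
75*(O(8, K(-3)) + 24) = 75*(1/(2*(-4 + 1/2)) + 24) = 75*(1/(2*(-7/2)) + 24) = 75*((1/2)*(-2/7) + 24) = 75*(-1/7 + 24) = 75*(167/7) = 12525/7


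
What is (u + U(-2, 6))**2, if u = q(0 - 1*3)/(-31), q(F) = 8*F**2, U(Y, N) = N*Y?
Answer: 197136/961 ≈ 205.14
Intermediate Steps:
u = -72/31 (u = (8*(0 - 1*3)**2)/(-31) = (8*(0 - 3)**2)*(-1/31) = (8*(-3)**2)*(-1/31) = (8*9)*(-1/31) = 72*(-1/31) = -72/31 ≈ -2.3226)
(u + U(-2, 6))**2 = (-72/31 + 6*(-2))**2 = (-72/31 - 12)**2 = (-444/31)**2 = 197136/961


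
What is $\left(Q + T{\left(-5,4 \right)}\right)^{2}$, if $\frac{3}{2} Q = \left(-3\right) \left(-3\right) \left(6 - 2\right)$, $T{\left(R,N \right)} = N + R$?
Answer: $529$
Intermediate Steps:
$Q = 24$ ($Q = \frac{2 \left(-3\right) \left(-3\right) \left(6 - 2\right)}{3} = \frac{2 \cdot 9 \cdot 4}{3} = \frac{2}{3} \cdot 36 = 24$)
$\left(Q + T{\left(-5,4 \right)}\right)^{2} = \left(24 + \left(4 - 5\right)\right)^{2} = \left(24 - 1\right)^{2} = 23^{2} = 529$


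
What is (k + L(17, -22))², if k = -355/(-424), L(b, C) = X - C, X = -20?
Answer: 1447209/179776 ≈ 8.0501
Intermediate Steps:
L(b, C) = -20 - C
k = 355/424 (k = -355*(-1/424) = 355/424 ≈ 0.83726)
(k + L(17, -22))² = (355/424 + (-20 - 1*(-22)))² = (355/424 + (-20 + 22))² = (355/424 + 2)² = (1203/424)² = 1447209/179776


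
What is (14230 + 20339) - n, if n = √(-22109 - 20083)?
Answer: 34569 - 12*I*√293 ≈ 34569.0 - 205.41*I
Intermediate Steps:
n = 12*I*√293 (n = √(-42192) = 12*I*√293 ≈ 205.41*I)
(14230 + 20339) - n = (14230 + 20339) - 12*I*√293 = 34569 - 12*I*√293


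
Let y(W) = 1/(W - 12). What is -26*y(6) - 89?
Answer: -254/3 ≈ -84.667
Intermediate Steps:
y(W) = 1/(-12 + W)
-26*y(6) - 89 = -26/(-12 + 6) - 89 = -26/(-6) - 89 = -26*(-⅙) - 89 = 13/3 - 89 = -254/3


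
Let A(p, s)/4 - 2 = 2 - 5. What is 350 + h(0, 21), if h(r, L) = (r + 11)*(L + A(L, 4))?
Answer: 537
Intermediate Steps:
A(p, s) = -4 (A(p, s) = 8 + 4*(2 - 5) = 8 + 4*(-3) = 8 - 12 = -4)
h(r, L) = (-4 + L)*(11 + r) (h(r, L) = (r + 11)*(L - 4) = (11 + r)*(-4 + L) = (-4 + L)*(11 + r))
350 + h(0, 21) = 350 + (-44 - 4*0 + 11*21 + 21*0) = 350 + (-44 + 0 + 231 + 0) = 350 + 187 = 537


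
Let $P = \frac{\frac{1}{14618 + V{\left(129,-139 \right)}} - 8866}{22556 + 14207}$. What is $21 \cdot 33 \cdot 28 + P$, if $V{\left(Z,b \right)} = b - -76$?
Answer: $\frac{107037828023}{5516345} \approx 19404.0$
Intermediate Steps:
$V{\left(Z,b \right)} = 76 + b$ ($V{\left(Z,b \right)} = b + 76 = 76 + b$)
$P = - \frac{1330357}{5516345}$ ($P = \frac{\frac{1}{14618 + \left(76 - 139\right)} - 8866}{22556 + 14207} = \frac{\frac{1}{14618 - 63} - 8866}{36763} = \left(\frac{1}{14555} - 8866\right) \frac{1}{36763} = \left(- \frac{129044629}{14555}\right) \frac{1}{36763} = - \frac{1330357}{5516345} \approx -0.24117$)
$21 \cdot 33 \cdot 28 + P = 21 \cdot 33 \cdot 28 - \frac{1330357}{5516345} = 693 \cdot 28 - \frac{1330357}{5516345} = 19404 - \frac{1330357}{5516345} = \frac{107037828023}{5516345}$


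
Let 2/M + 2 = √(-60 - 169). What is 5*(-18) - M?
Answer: -20966/233 + 2*I*√229/233 ≈ -89.983 + 0.12989*I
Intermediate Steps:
M = 2/(-2 + I*√229) (M = 2/(-2 + √(-60 - 169)) = 2/(-2 + √(-229)) = 2/(-2 + I*√229) ≈ -0.017167 - 0.12989*I)
5*(-18) - M = 5*(-18) - (-4/233 - 2*I*√229/233) = -90 + (4/233 + 2*I*√229/233) = -20966/233 + 2*I*√229/233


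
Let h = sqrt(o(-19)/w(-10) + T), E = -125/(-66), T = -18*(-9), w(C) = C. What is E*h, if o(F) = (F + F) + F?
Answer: 25*sqrt(16770)/132 ≈ 24.526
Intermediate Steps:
o(F) = 3*F (o(F) = 2*F + F = 3*F)
T = 162
E = 125/66 (E = -125*(-1)/66 = -1*(-125/66) = 125/66 ≈ 1.8939)
h = sqrt(16770)/10 (h = sqrt((3*(-19))/(-10) + 162) = sqrt(-57*(-1/10) + 162) = sqrt(57/10 + 162) = sqrt(1677/10) = sqrt(16770)/10 ≈ 12.950)
E*h = 125*(sqrt(16770)/10)/66 = 25*sqrt(16770)/132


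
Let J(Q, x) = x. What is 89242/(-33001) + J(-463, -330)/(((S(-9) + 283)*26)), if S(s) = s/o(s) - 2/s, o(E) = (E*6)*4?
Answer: -4810645910/1749944027 ≈ -2.7490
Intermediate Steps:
o(E) = 24*E (o(E) = (6*E)*4 = 24*E)
S(s) = 1/24 - 2/s (S(s) = s/((24*s)) - 2/s = s*(1/(24*s)) - 2/s = 1/24 - 2/s)
89242/(-33001) + J(-463, -330)/(((S(-9) + 283)*26)) = 89242/(-33001) - 330*1/(26*((1/24)*(-48 - 9)/(-9) + 283)) = 89242*(-1/33001) - 330*1/(26*((1/24)*(-⅑)*(-57) + 283)) = -89242/33001 - 330*1/(26*(19/72 + 283)) = -89242/33001 - 330/((20395/72)*26) = -89242/33001 - 330/265135/36 = -89242/33001 - 330*36/265135 = -89242/33001 - 2376/53027 = -4810645910/1749944027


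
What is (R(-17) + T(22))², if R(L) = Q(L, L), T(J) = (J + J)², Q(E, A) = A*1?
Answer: 3682561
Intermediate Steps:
Q(E, A) = A
T(J) = 4*J² (T(J) = (2*J)² = 4*J²)
R(L) = L
(R(-17) + T(22))² = (-17 + 4*22²)² = (-17 + 4*484)² = (-17 + 1936)² = 1919² = 3682561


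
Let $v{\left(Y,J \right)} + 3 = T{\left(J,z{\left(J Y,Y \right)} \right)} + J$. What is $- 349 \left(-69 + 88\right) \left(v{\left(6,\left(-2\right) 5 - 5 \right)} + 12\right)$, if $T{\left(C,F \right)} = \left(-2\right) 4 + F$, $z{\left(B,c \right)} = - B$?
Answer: $-503956$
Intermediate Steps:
$T{\left(C,F \right)} = -8 + F$
$v{\left(Y,J \right)} = -11 + J - J Y$ ($v{\left(Y,J \right)} = -3 - \left(8 - J + J Y\right) = -11 + J - J Y$)
$- 349 \left(-69 + 88\right) \left(v{\left(6,\left(-2\right) 5 - 5 \right)} + 12\right) = - 349 \left(-69 + 88\right) \left(\left(-11 - 15 - \left(\left(-2\right) 5 - 5\right) 6\right) + 12\right) = - 349 \cdot 19 \left(\left(-11 - 15 - \left(-10 - 5\right) 6\right) + 12\right) = - 349 \cdot 19 \left(\left(-11 - 15 - \left(-15\right) 6\right) + 12\right) = - 349 \cdot 19 \left(\left(-11 - 15 + 90\right) + 12\right) = - 349 \cdot 19 \left(64 + 12\right) = - 349 \cdot 19 \cdot 76 = \left(-349\right) 1444 = -503956$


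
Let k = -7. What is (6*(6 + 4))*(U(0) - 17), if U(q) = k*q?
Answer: -1020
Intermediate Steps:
U(q) = -7*q
(6*(6 + 4))*(U(0) - 17) = (6*(6 + 4))*(-7*0 - 17) = (6*10)*(0 - 17) = 60*(-17) = -1020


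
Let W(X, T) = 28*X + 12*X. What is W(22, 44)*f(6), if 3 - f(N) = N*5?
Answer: -23760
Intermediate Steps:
f(N) = 3 - 5*N (f(N) = 3 - N*5 = 3 - 5*N)
W(X, T) = 40*X
W(22, 44)*f(6) = (40*22)*(3 - 5*6) = 880*(3 - 30) = 880*(-27) = -23760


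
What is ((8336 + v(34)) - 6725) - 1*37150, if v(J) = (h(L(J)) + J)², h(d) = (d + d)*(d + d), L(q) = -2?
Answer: -33039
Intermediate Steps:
h(d) = 4*d² (h(d) = (2*d)*(2*d) = 4*d²)
v(J) = (16 + J)² (v(J) = (4*(-2)² + J)² = (4*4 + J)² = (16 + J)²)
((8336 + v(34)) - 6725) - 1*37150 = ((8336 + (16 + 34)²) - 6725) - 1*37150 = ((8336 + 50²) - 6725) - 37150 = ((8336 + 2500) - 6725) - 37150 = (10836 - 6725) - 37150 = 4111 - 37150 = -33039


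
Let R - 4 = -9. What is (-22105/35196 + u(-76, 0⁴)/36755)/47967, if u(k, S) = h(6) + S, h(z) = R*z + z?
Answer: -813313979/62051501283660 ≈ -1.3107e-5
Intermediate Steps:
R = -5 (R = 4 - 9 = -5)
h(z) = -4*z (h(z) = -5*z + z = -4*z)
u(k, S) = -24 + S (u(k, S) = -4*6 + S = -24 + S)
(-22105/35196 + u(-76, 0⁴)/36755)/47967 = (-22105/35196 + (-24 + 0⁴)/36755)/47967 = (-22105*1/35196 + (-24 + 0)*(1/36755))*(1/47967) = (-22105/35196 - 24*1/36755)*(1/47967) = (-22105/35196 - 24/36755)*(1/47967) = -813313979/1293628980*1/47967 = -813313979/62051501283660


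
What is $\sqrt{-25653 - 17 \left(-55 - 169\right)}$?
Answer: $i \sqrt{21845} \approx 147.8 i$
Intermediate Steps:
$\sqrt{-25653 - 17 \left(-55 - 169\right)} = \sqrt{-25653 - -3808} = \sqrt{-25653 + 3808} = \sqrt{-21845} = i \sqrt{21845}$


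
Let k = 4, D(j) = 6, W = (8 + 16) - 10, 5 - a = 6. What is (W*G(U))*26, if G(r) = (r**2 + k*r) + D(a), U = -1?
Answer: 1092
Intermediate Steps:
a = -1 (a = 5 - 1*6 = 5 - 6 = -1)
W = 14 (W = 24 - 10 = 14)
G(r) = 6 + r**2 + 4*r (G(r) = (r**2 + 4*r) + 6 = 6 + r**2 + 4*r)
(W*G(U))*26 = (14*(6 + (-1)**2 + 4*(-1)))*26 = (14*(6 + 1 - 4))*26 = (14*3)*26 = 42*26 = 1092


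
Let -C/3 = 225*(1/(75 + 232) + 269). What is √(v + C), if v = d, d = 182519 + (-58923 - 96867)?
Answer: I*√14594287879/307 ≈ 393.51*I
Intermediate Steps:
C = -55744200/307 (C = -675*(1/(75 + 232) + 269) = -675*(1/307 + 269) = -675*82584/307 = -3*18581400/307 = -55744200/307 ≈ -1.8158e+5)
d = 26729 (d = 182519 - 155790 = 26729)
v = 26729
√(v + C) = √(26729 - 55744200/307) = √(-47538397/307) = I*√14594287879/307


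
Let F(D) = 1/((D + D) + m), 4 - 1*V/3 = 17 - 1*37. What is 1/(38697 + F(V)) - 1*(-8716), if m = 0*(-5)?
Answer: 48568768348/5572369 ≈ 8716.0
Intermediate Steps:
m = 0
V = 72 (V = 12 - 3*(17 - 1*37) = 12 - 3*(17 - 37) = 12 - 3*(-20) = 12 + 60 = 72)
F(D) = 1/(2*D) (F(D) = 1/((D + D) + 0) = 1/(2*D + 0) = 1/(2*D))
1/(38697 + F(V)) - 1*(-8716) = 1/(38697 + (½)/72) - 1*(-8716) = 1/(38697 + (½)*(1/72)) + 8716 = 1/(38697 + 1/144) + 8716 = 1/(5572369/144) + 8716 = 144/5572369 + 8716 = 48568768348/5572369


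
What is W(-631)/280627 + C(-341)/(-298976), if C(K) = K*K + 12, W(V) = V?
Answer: -32823609567/83900737952 ≈ -0.39122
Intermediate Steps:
C(K) = 12 + K² (C(K) = K² + 12 = 12 + K²)
W(-631)/280627 + C(-341)/(-298976) = -631/280627 + (12 + (-341)²)/(-298976) = -631*1/280627 + (12 + 116281)*(-1/298976) = -631/280627 + 116293*(-1/298976) = -631/280627 - 116293/298976 = -32823609567/83900737952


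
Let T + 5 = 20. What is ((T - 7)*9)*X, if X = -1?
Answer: -72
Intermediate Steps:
T = 15 (T = -5 + 20 = 15)
((T - 7)*9)*X = ((15 - 7)*9)*(-1) = (8*9)*(-1) = 72*(-1) = -72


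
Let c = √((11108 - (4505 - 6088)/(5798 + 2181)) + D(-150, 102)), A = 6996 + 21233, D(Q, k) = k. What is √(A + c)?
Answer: √(1797183504989 + 7979*√713691014367)/7979 ≈ 168.33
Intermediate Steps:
A = 28229
c = √713691014367/7979 (c = √((11108 - (4505 - 6088)/(5798 + 2181)) + 102) = √((11108 - (-1583)/7979) + 102) = √((11108 - 1*(-1583/7979)) + 102) = √((11108 + 1583/7979) + 102) = √(88632315/7979 + 102) = √(89446173/7979) = √713691014367/7979 ≈ 105.88)
√(A + c) = √(28229 + √713691014367/7979)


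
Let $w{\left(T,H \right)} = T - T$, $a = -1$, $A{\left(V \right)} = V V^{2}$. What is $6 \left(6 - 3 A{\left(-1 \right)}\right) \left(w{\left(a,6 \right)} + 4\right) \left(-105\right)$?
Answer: $-22680$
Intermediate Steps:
$A{\left(V \right)} = V^{3}$
$w{\left(T,H \right)} = 0$
$6 \left(6 - 3 A{\left(-1 \right)}\right) \left(w{\left(a,6 \right)} + 4\right) \left(-105\right) = 6 \left(6 - 3 \left(-1\right)^{3}\right) \left(0 + 4\right) \left(-105\right) = 6 \left(6 - -3\right) 4 \left(-105\right) = 6 \left(6 + 3\right) 4 \left(-105\right) = 6 \cdot 9 \cdot 4 \left(-105\right) = 6 \cdot 36 \left(-105\right) = 216 \left(-105\right) = -22680$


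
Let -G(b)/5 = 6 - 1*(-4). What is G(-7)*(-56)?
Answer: 2800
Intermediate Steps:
G(b) = -50 (G(b) = -5*(6 - 1*(-4)) = -5*(6 + 4) = -5*10 = -50)
G(-7)*(-56) = -50*(-56) = 2800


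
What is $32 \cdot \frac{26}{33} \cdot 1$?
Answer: $\frac{832}{33} \approx 25.212$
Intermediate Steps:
$32 \cdot \frac{26}{33} \cdot 1 = \frac{832}{33} \cdot 1 = \frac{832}{33}$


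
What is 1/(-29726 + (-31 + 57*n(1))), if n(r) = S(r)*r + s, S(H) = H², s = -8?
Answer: -1/30156 ≈ -3.3161e-5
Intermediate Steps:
n(r) = -8 + r³ (n(r) = r²*r - 8 = r³ - 8 = -8 + r³)
1/(-29726 + (-31 + 57*n(1))) = 1/(-29726 + (-31 + 57*(-8 + 1³))) = 1/(-29726 + (-31 + 57*(-8 + 1))) = 1/(-29726 + (-31 + 57*(-7))) = 1/(-29726 + (-31 - 399)) = 1/(-29726 - 430) = 1/(-30156) = -1/30156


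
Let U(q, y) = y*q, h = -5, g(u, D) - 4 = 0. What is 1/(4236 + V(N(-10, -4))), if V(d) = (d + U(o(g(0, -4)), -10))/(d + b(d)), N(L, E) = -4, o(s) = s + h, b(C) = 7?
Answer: 1/4238 ≈ 0.00023596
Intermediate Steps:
g(u, D) = 4 (g(u, D) = 4 + 0 = 4)
o(s) = -5 + s (o(s) = s - 5 = -5 + s)
U(q, y) = q*y
V(d) = (10 + d)/(7 + d) (V(d) = (d + (-5 + 4)*(-10))/(d + 7) = (d - 1*(-10))/(7 + d) = (d + 10)/(7 + d) = (10 + d)/(7 + d))
1/(4236 + V(N(-10, -4))) = 1/(4236 + (10 - 4)/(7 - 4)) = 1/(4236 + 6/3) = 1/(4236 + (1/3)*6) = 1/(4236 + 2) = 1/4238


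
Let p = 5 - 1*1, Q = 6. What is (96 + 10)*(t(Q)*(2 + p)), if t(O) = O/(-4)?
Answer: -954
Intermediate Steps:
t(O) = -O/4 (t(O) = O*(-¼) = -O/4)
p = 4 (p = 5 - 1 = 4)
(96 + 10)*(t(Q)*(2 + p)) = (96 + 10)*((-¼*6)*(2 + 4)) = 106*(-3/2*6) = 106*(-9) = -954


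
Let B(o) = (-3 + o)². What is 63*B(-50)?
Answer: 176967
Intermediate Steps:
63*B(-50) = 63*(-3 - 50)² = 63*(-53)² = 63*2809 = 176967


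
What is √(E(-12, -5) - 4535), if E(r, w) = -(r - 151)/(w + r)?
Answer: I*√1313386/17 ≈ 67.414*I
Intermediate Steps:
E(r, w) = -(-151 + r)/(r + w)
√(E(-12, -5) - 4535) = √((151 - 1*(-12))/(-12 - 5) - 4535) = √((151 + 12)/(-17) - 4535) = √(-1/17*163 - 4535) = √(-163/17 - 4535) = √(-77258/17) = I*√1313386/17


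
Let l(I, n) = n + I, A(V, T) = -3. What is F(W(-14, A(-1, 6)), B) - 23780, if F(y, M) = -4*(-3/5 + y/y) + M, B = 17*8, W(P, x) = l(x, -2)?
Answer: -118228/5 ≈ -23646.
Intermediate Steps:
l(I, n) = I + n
W(P, x) = -2 + x (W(P, x) = x - 2 = -2 + x)
B = 136
F(y, M) = -8/5 + M (F(y, M) = -4*(-3*⅕ + 1) + M = -4*(-⅗ + 1) + M = -4*⅖ + M = -8/5 + M)
F(W(-14, A(-1, 6)), B) - 23780 = (-8/5 + 136) - 23780 = 672/5 - 23780 = -118228/5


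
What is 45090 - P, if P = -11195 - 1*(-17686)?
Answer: 38599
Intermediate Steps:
P = 6491 (P = -11195 + 17686 = 6491)
45090 - P = 45090 - 1*6491 = 45090 - 6491 = 38599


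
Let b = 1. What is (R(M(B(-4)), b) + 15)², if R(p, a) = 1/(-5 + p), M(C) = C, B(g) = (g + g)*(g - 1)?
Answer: 276676/1225 ≈ 225.86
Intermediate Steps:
B(g) = 2*g*(-1 + g) (B(g) = (2*g)*(-1 + g) = 2*g*(-1 + g))
(R(M(B(-4)), b) + 15)² = (1/(-5 + 2*(-4)*(-1 - 4)) + 15)² = (1/(-5 + 2*(-4)*(-5)) + 15)² = (1/(-5 + 40) + 15)² = (1/35 + 15)² = (526/35)² = 276676/1225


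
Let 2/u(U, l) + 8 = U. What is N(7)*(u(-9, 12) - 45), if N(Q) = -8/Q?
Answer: 6136/119 ≈ 51.563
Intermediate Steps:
u(U, l) = 2/(-8 + U)
N(7)*(u(-9, 12) - 45) = (-8/7)*(2/(-8 - 9) - 45) = (-8*⅐)*(2/(-17) - 45) = -8*(2*(-1/17) - 45)/7 = -8*(-2/17 - 45)/7 = -8/7*(-767/17) = 6136/119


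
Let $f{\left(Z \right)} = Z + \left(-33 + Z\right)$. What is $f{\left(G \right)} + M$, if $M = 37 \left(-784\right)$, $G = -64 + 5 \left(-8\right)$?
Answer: $-29249$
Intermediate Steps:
$G = -104$ ($G = -64 - 40 = -104$)
$M = -29008$
$f{\left(Z \right)} = -33 + 2 Z$
$f{\left(G \right)} + M = \left(-33 + 2 \left(-104\right)\right) - 29008 = \left(-33 - 208\right) - 29008 = -241 - 29008 = -29249$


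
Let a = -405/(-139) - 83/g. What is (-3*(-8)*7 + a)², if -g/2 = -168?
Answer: 63533891764225/2181263616 ≈ 29127.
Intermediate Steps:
g = 336 (g = -2*(-168) = 336)
a = 124543/46704 (a = -405/(-139) - 83/336 = -405*(-1/139) - 83*1/336 = 405/139 - 83/336 = 124543/46704 ≈ 2.6666)
(-3*(-8)*7 + a)² = (-3*(-8)*7 + 124543/46704)² = (24*7 + 124543/46704)² = (168 + 124543/46704)² = (7970815/46704)² = 63533891764225/2181263616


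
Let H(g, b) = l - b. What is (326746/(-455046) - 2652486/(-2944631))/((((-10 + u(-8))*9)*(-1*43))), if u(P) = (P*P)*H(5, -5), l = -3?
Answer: -122428371815/30594908427407658 ≈ -4.0016e-6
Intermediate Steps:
H(g, b) = -3 - b
u(P) = 2*P² (u(P) = (P*P)*(-3 - 1*(-5)) = P²*(-3 + 5) = P²*2 = 2*P²)
(326746/(-455046) - 2652486/(-2944631))/((((-10 + u(-8))*9)*(-1*43))) = (326746/(-455046) - 2652486/(-2944631))/((((-10 + 2*(-8)²)*9)*(-1*43))) = (326746*(-1/455046) - 2652486*(-1/2944631))/((((-10 + 2*64)*9)*(-43))) = (-163373/227523 + 2652486/2944631)/((((-10 + 128)*9)*(-43))) = 122428371815/(669971279013*(((118*9)*(-43)))) = 122428371815/(669971279013*((1062*(-43)))) = (122428371815/669971279013)/(-45666) = (122428371815/669971279013)*(-1/45666) = -122428371815/30594908427407658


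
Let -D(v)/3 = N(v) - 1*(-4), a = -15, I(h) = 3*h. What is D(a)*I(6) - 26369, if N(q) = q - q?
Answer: -26585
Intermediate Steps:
N(q) = 0
D(v) = -12 (D(v) = -3*(0 - 1*(-4)) = -3*(0 + 4) = -3*4 = -12)
D(a)*I(6) - 26369 = -36*6 - 26369 = -12*18 - 26369 = -216 - 26369 = -26585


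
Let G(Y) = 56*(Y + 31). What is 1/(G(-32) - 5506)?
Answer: -1/5562 ≈ -0.00017979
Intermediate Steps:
G(Y) = 1736 + 56*Y (G(Y) = 56*(31 + Y) = 1736 + 56*Y)
1/(G(-32) - 5506) = 1/((1736 + 56*(-32)) - 5506) = 1/((1736 - 1792) - 5506) = 1/(-56 - 5506) = 1/(-5562) = -1/5562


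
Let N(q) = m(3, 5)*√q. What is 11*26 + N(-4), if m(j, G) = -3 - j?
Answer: 286 - 12*I ≈ 286.0 - 12.0*I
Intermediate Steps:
N(q) = -6*√q (N(q) = (-3 - 1*3)*√q = (-3 - 3)*√q = -6*√q)
11*26 + N(-4) = 11*26 - 12*I = 286 - 12*I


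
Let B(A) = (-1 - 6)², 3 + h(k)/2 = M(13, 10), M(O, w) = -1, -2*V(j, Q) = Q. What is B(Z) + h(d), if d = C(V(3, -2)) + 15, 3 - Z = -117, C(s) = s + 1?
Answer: 41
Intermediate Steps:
V(j, Q) = -Q/2
C(s) = 1 + s
Z = 120 (Z = 3 - 1*(-117) = 3 + 117 = 120)
d = 17 (d = (1 - ½*(-2)) + 15 = (1 + 1) + 15 = 2 + 15 = 17)
h(k) = -8 (h(k) = -6 + 2*(-1) = -6 - 2 = -8)
B(A) = 49 (B(A) = (-7)² = 49)
B(Z) + h(d) = 49 - 8 = 41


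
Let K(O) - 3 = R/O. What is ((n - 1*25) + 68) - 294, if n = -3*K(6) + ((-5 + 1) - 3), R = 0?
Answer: -267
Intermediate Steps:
K(O) = 3 (K(O) = 3 + 0/O = 3 + 0 = 3)
n = -16 (n = -3*3 + ((-5 + 1) - 3) = -9 + (-4 - 3) = -9 - 7 = -16)
((n - 1*25) + 68) - 294 = ((-16 - 1*25) + 68) - 294 = ((-16 - 25) + 68) - 294 = (-41 + 68) - 294 = 27 - 294 = -267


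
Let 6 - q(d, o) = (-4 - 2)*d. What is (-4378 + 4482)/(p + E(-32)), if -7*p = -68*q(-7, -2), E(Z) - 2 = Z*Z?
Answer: 364/2367 ≈ 0.15378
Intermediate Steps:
E(Z) = 2 + Z**2 (E(Z) = 2 + Z*Z = 2 + Z**2)
q(d, o) = 6 + 6*d (q(d, o) = 6 - (-4 - 2)*d = 6 - (-6)*d = 6 + 6*d)
p = -2448/7 (p = -(-68)*(6 + 6*(-7))/7 = -(-68)*(6 - 42)/7 = -(-68)*(-36)/7 = -1/7*2448 = -2448/7 ≈ -349.71)
(-4378 + 4482)/(p + E(-32)) = (-4378 + 4482)/(-2448/7 + (2 + (-32)**2)) = 104/(-2448/7 + (2 + 1024)) = 104/(-2448/7 + 1026) = 104/(4734/7) = 104*(7/4734) = 364/2367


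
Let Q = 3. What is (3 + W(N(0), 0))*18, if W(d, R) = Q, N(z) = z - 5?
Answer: 108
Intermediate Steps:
N(z) = -5 + z
W(d, R) = 3
(3 + W(N(0), 0))*18 = (3 + 3)*18 = 6*18 = 108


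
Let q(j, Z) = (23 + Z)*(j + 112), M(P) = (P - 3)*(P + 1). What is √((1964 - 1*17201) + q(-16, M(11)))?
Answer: I*√3813 ≈ 61.75*I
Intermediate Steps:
M(P) = (1 + P)*(-3 + P) (M(P) = (-3 + P)*(1 + P) = (1 + P)*(-3 + P))
q(j, Z) = (23 + Z)*(112 + j)
√((1964 - 1*17201) + q(-16, M(11))) = √((1964 - 1*17201) + (2576 + 23*(-16) + 112*(-3 + 11² - 2*11) + (-3 + 11² - 2*11)*(-16))) = √((1964 - 17201) + (2576 - 368 + 112*(-3 + 121 - 22) + (-3 + 121 - 22)*(-16))) = √(-15237 + (2576 - 368 + 112*96 + 96*(-16))) = √(-15237 + (2576 - 368 + 10752 - 1536)) = √(-15237 + 11424) = √(-3813) = I*√3813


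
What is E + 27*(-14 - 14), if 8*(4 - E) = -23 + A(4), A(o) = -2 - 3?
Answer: -1497/2 ≈ -748.50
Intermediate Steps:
A(o) = -5
E = 15/2 (E = 4 - (-23 - 5)/8 = 4 - ⅛*(-28) = 4 + 7/2 = 15/2 ≈ 7.5000)
E + 27*(-14 - 14) = 15/2 + 27*(-14 - 14) = 15/2 + 27*(-28) = 15/2 - 756 = -1497/2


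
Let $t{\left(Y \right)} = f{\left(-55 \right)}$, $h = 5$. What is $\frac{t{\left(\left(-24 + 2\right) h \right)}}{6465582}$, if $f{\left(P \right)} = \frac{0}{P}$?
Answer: $0$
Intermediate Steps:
$f{\left(P \right)} = 0$
$t{\left(Y \right)} = 0$
$\frac{t{\left(\left(-24 + 2\right) h \right)}}{6465582} = \frac{0}{6465582} = 0 \cdot \frac{1}{6465582} = 0$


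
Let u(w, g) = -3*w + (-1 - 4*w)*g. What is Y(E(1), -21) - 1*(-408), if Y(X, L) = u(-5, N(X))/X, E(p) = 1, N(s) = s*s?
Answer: 442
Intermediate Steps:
N(s) = s²
u(w, g) = -3*w + g*(-1 - 4*w)
Y(X, L) = (15 + 19*X²)/X (Y(X, L) = (-X² - 3*(-5) - 4*X²*(-5))/X = (-X² + 15 + 20*X²)/X = (15 + 19*X²)/X)
Y(E(1), -21) - 1*(-408) = (15/1 + 19*1) - 1*(-408) = (15*1 + 19) + 408 = (15 + 19) + 408 = 34 + 408 = 442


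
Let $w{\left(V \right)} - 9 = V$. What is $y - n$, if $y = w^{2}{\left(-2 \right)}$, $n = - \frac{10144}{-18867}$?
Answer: $\frac{914339}{18867} \approx 48.462$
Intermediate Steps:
$w{\left(V \right)} = 9 + V$
$n = \frac{10144}{18867}$ ($n = \left(-10144\right) \left(- \frac{1}{18867}\right) = \frac{10144}{18867} \approx 0.53766$)
$y = 49$ ($y = \left(9 - 2\right)^{2} = 7^{2} = 49$)
$y - n = 49 - \frac{10144}{18867} = \frac{914339}{18867}$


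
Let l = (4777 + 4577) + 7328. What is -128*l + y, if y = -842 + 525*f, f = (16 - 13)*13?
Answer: -2115663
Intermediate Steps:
l = 16682 (l = 9354 + 7328 = 16682)
f = 39 (f = 3*13 = 39)
y = 19633 (y = -842 + 525*39 = -842 + 20475 = 19633)
-128*l + y = -128*16682 + 19633 = -2135296 + 19633 = -2115663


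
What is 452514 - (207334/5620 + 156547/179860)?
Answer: 22868447674871/50540660 ≈ 4.5248e+5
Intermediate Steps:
452514 - (207334/5620 + 156547/179860) = 452514 - (207334*(1/5620) + 156547*(1/179860)) = 452514 - (103667/2810 + 156547/179860) = 452514 - 1*1908544369/50540660 = 452514 - 1908544369/50540660 = 22868447674871/50540660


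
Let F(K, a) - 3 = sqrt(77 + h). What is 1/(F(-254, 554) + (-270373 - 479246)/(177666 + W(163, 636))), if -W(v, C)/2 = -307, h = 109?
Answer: 12763600040/1955216347853 + 31783758400*sqrt(186)/5865649043559 ≈ 0.080428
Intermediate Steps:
W(v, C) = 614 (W(v, C) = -2*(-307) = 614)
F(K, a) = 3 + sqrt(186) (F(K, a) = 3 + sqrt(77 + 109) = 3 + sqrt(186))
1/(F(-254, 554) + (-270373 - 479246)/(177666 + W(163, 636))) = 1/((3 + sqrt(186)) + (-270373 - 479246)/(177666 + 614)) = 1/((3 + sqrt(186)) - 749619/178280) = 1/(-214779/178280 + sqrt(186))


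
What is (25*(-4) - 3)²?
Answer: 10609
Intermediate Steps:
(25*(-4) - 3)² = (-100 - 3)² = (-103)² = 10609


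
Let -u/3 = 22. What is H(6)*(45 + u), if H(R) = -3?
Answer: 63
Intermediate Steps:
u = -66 (u = -3*22 = -66)
H(6)*(45 + u) = -3*(45 - 66) = -3*(-21) = 63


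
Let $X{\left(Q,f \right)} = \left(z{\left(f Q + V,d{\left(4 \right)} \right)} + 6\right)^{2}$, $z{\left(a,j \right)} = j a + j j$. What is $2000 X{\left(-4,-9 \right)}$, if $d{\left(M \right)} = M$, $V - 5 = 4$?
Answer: $81608000$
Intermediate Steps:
$V = 9$ ($V = 5 + 4 = 9$)
$z{\left(a,j \right)} = j^{2} + a j$ ($z{\left(a,j \right)} = a j + j^{2} = j^{2} + a j$)
$X{\left(Q,f \right)} = \left(58 + 4 Q f\right)^{2}$ ($X{\left(Q,f \right)} = \left(4 \left(\left(f Q + 9\right) + 4\right) + 6\right)^{2} = \left(4 \left(\left(Q f + 9\right) + 4\right) + 6\right)^{2} = \left(4 \left(\left(9 + Q f\right) + 4\right) + 6\right)^{2} = \left(4 \left(13 + Q f\right) + 6\right)^{2} = \left(\left(52 + 4 Q f\right) + 6\right)^{2} = \left(58 + 4 Q f\right)^{2}$)
$2000 X{\left(-4,-9 \right)} = 2000 \cdot 4 \left(29 + 2 \left(-4\right) \left(-9\right)\right)^{2} = 2000 \cdot 4 \left(29 + 72\right)^{2} = 2000 \cdot 4 \cdot 101^{2} = 2000 \cdot 4 \cdot 10201 = 2000 \cdot 40804 = 81608000$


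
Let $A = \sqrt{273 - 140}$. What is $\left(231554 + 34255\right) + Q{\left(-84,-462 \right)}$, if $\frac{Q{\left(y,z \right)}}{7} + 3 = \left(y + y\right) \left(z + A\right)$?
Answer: $809100 - 1176 \sqrt{133} \approx 7.9554 \cdot 10^{5}$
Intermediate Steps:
$A = \sqrt{133} \approx 11.533$
$Q{\left(y,z \right)} = -21 + 14 y \left(z + \sqrt{133}\right)$ ($Q{\left(y,z \right)} = -21 + 7 \left(y + y\right) \left(z + \sqrt{133}\right) = -21 + 7 \cdot 2 y \left(z + \sqrt{133}\right) = -21 + 14 y \left(z + \sqrt{133}\right)$)
$\left(231554 + 34255\right) + Q{\left(-84,-462 \right)} = \left(231554 + 34255\right) + \left(-21 + 14 \left(-84\right) \left(-462\right) + 14 \left(-84\right) \sqrt{133}\right) = 265809 - \left(-543291 + 1176 \sqrt{133}\right) = 265809 + \left(543291 - 1176 \sqrt{133}\right) = 809100 - 1176 \sqrt{133}$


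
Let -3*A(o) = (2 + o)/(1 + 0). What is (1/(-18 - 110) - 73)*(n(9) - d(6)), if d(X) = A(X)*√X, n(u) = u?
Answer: -84105/128 - 3115*√6/16 ≈ -1134.0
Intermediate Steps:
A(o) = -⅔ - o/3 (A(o) = -(2 + o)/(3*(1 + 0)) = -(2 + o)/(3*1) = -(2 + o)/3 = -⅔ - o/3)
d(X) = √X*(-⅔ - X/3) (d(X) = (-⅔ - X/3)*√X = √X*(-⅔ - X/3))
(1/(-18 - 110) - 73)*(n(9) - d(6)) = (1/(-18 - 110) - 73)*(9 - √6*(-2 - 1*6)/3) = (1/(-128) - 73)*(9 - √6*(-2 - 6)/3) = (-1/128 - 73)*(9 - √6*(-8)/3) = -9345*(9 - (-8)*√6/3)/128 = -9345*(9 + 8*√6/3)/128 = -84105/128 - 3115*√6/16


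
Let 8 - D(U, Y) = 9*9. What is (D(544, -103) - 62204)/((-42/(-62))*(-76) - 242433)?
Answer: 643529/2505673 ≈ 0.25683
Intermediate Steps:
D(U, Y) = -73 (D(U, Y) = 8 - 9*9 = 8 - 1*81 = 8 - 81 = -73)
(D(544, -103) - 62204)/((-42/(-62))*(-76) - 242433) = (-73 - 62204)/((-42/(-62))*(-76) - 242433) = -62277/(-1/62*(-42)*(-76) - 242433) = -62277/((21/31)*(-76) - 242433) = -62277/(-1596/31 - 242433) = -62277/(-7517019/31) = -62277*(-31/7517019) = 643529/2505673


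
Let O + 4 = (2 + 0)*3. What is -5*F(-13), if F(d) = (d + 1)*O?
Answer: 120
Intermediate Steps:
O = 2 (O = -4 + (2 + 0)*3 = -4 + 2*3 = -4 + 6 = 2)
F(d) = 2 + 2*d (F(d) = (d + 1)*2 = (1 + d)*2 = 2 + 2*d)
-5*F(-13) = -5*(2 + 2*(-13)) = -5*(2 - 26) = -5*(-24) = 120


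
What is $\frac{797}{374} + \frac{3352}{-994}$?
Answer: $- \frac{230715}{185878} \approx -1.2412$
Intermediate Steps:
$\frac{797}{374} + \frac{3352}{-994} = 797 \cdot \frac{1}{374} + 3352 \left(- \frac{1}{994}\right) = \frac{797}{374} - \frac{1676}{497} = - \frac{230715}{185878}$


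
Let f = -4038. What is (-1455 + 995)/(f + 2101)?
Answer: 460/1937 ≈ 0.23748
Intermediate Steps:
(-1455 + 995)/(f + 2101) = (-1455 + 995)/(-4038 + 2101) = -460/(-1937) = -460*(-1/1937) = 460/1937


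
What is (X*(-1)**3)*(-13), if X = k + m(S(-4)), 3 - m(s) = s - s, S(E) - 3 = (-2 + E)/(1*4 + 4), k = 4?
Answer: 91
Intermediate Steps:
S(E) = 11/4 + E/8 (S(E) = 3 + (-2 + E)/(1*4 + 4) = 3 + (-2 + E)/(4 + 4) = 3 + (-2 + E)/8 = 3 + (-2 + E)*(1/8) = 3 + (-1/4 + E/8) = 11/4 + E/8)
m(s) = 3 (m(s) = 3 - (s - s) = 3 - 1*0 = 3 + 0 = 3)
X = 7 (X = 4 + 3 = 7)
(X*(-1)**3)*(-13) = (7*(-1)**3)*(-13) = (7*(-1))*(-13) = -7*(-13) = 91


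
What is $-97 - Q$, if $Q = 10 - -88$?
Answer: $-195$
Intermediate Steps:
$Q = 98$ ($Q = 10 + 88 = 98$)
$-97 - Q = -97 - 98 = -195$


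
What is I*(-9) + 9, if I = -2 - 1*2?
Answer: 45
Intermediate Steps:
I = -4 (I = -2 - 2 = -4)
I*(-9) + 9 = -4*(-9) + 9 = 36 + 9 = 45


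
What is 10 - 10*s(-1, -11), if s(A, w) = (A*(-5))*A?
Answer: 60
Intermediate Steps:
s(A, w) = -5*A**2 (s(A, w) = (-5*A)*A = -5*A**2)
10 - 10*s(-1, -11) = 10 - (-50)*(-1)**2 = 10 - (-50) = 10 - 10*(-5) = 10 + 50 = 60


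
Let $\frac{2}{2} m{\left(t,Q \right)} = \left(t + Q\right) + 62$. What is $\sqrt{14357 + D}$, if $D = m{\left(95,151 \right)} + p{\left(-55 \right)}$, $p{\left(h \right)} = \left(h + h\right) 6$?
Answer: $\sqrt{14005} \approx 118.34$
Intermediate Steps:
$p{\left(h \right)} = 12 h$ ($p{\left(h \right)} = 2 h 6 = 12 h$)
$m{\left(t,Q \right)} = 62 + Q + t$ ($m{\left(t,Q \right)} = \left(t + Q\right) + 62 = \left(Q + t\right) + 62 = 62 + Q + t$)
$D = -352$ ($D = \left(62 + 151 + 95\right) + 12 \left(-55\right) = 308 - 660 = -352$)
$\sqrt{14357 + D} = \sqrt{14357 - 352} = \sqrt{14005}$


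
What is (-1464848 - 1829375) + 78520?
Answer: -3215703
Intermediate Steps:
(-1464848 - 1829375) + 78520 = -3294223 + 78520 = -3215703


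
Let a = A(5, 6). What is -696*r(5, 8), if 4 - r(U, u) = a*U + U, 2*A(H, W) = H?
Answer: 9396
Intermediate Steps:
A(H, W) = H/2
a = 5/2 (a = (1/2)*5 = 5/2 ≈ 2.5000)
r(U, u) = 4 - 7*U/2 (r(U, u) = 4 - (5*U/2 + U) = 4 - 7*U/2)
-696*r(5, 8) = -696*(4 - 7/2*5) = -696*(4 - 35/2) = -696*(-27/2) = 9396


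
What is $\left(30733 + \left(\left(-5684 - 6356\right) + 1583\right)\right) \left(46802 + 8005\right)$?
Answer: $1111266732$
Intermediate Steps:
$\left(30733 + \left(\left(-5684 - 6356\right) + 1583\right)\right) \left(46802 + 8005\right) = \left(30733 + \left(-12040 + 1583\right)\right) 54807 = \left(30733 - 10457\right) 54807 = 20276 \cdot 54807 = 1111266732$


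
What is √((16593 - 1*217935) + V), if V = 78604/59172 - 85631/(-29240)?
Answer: I*√9417431191115165230110/216273660 ≈ 448.71*I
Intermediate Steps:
V = 1841334623/432547320 (V = 78604*(1/59172) - 85631*(-1/29240) = 19651/14793 + 85631/29240 = 1841334623/432547320 ≈ 4.2570)
√((16593 - 1*217935) + V) = √((16593 - 1*217935) + 1841334623/432547320) = √((16593 - 217935) + 1841334623/432547320) = √(-201342 + 1841334623/432547320) = √(-87088101168817/432547320) = I*√9417431191115165230110/216273660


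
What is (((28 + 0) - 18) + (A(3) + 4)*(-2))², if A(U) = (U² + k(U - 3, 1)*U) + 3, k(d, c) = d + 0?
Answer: 484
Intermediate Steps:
k(d, c) = d
A(U) = 3 + U² + U*(-3 + U) (A(U) = (U² + (U - 3)*U) + 3 = (U² + (-3 + U)*U) + 3 = (U² + U*(-3 + U)) + 3 = 3 + U² + U*(-3 + U))
(((28 + 0) - 18) + (A(3) + 4)*(-2))² = (((28 + 0) - 18) + ((3 + 3² + 3*(-3 + 3)) + 4)*(-2))² = ((28 - 18) + ((3 + 9 + 3*0) + 4)*(-2))² = (10 + ((3 + 9 + 0) + 4)*(-2))² = (10 + (12 + 4)*(-2))² = (10 + 16*(-2))² = (10 - 32)² = (-22)² = 484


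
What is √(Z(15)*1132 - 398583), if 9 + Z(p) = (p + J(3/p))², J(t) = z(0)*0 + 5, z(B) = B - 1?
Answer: √44029 ≈ 209.83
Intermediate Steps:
z(B) = -1 + B
J(t) = 5 (J(t) = (-1 + 0)*0 + 5 = -1*0 + 5 = 0 + 5 = 5)
Z(p) = -9 + (5 + p)² (Z(p) = -9 + (p + 5)² = -9 + (5 + p)²)
√(Z(15)*1132 - 398583) = √((-9 + (5 + 15)²)*1132 - 398583) = √((-9 + 20²)*1132 - 398583) = √((-9 + 400)*1132 - 398583) = √(391*1132 - 398583) = √(442612 - 398583) = √44029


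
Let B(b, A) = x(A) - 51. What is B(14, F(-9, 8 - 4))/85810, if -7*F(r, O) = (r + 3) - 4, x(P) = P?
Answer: -347/600670 ≈ -0.00057769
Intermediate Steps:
F(r, O) = 1/7 - r/7 (F(r, O) = -((r + 3) - 4)/7 = -((3 + r) - 4)/7 = -(-1 + r)/7 = 1/7 - r/7)
B(b, A) = -51 + A (B(b, A) = A - 51 = -51 + A)
B(14, F(-9, 8 - 4))/85810 = (-51 + (1/7 - 1/7*(-9)))/85810 = (-51 + (1/7 + 9/7))*(1/85810) = (-51 + 10/7)*(1/85810) = -347/7*1/85810 = -347/600670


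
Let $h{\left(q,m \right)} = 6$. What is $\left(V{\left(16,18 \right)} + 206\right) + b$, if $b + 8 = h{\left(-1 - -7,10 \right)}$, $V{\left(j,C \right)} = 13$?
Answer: $217$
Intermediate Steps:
$b = -2$ ($b = -8 + 6 = -2$)
$\left(V{\left(16,18 \right)} + 206\right) + b = \left(13 + 206\right) - 2 = 219 - 2 = 217$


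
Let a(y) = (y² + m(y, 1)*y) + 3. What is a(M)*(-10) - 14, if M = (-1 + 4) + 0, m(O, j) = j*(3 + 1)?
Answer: -254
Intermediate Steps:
m(O, j) = 4*j (m(O, j) = j*4 = 4*j)
M = 3 (M = 3 + 0 = 3)
a(y) = 3 + y² + 4*y (a(y) = (y² + (4*1)*y) + 3 = (y² + 4*y) + 3 = 3 + y² + 4*y)
a(M)*(-10) - 14 = (3 + 3² + 4*3)*(-10) - 14 = (3 + 9 + 12)*(-10) - 14 = 24*(-10) - 14 = -240 - 14 = -254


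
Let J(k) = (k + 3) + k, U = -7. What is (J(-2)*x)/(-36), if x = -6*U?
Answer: 7/6 ≈ 1.1667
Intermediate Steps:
J(k) = 3 + 2*k (J(k) = (3 + k) + k = 3 + 2*k)
x = 42 (x = -6*(-7) = 42)
(J(-2)*x)/(-36) = ((3 + 2*(-2))*42)/(-36) = ((3 - 4)*42)*(-1/36) = -1*42*(-1/36) = -42*(-1/36) = 7/6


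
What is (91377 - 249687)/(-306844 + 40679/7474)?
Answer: 1183208940/2293311377 ≈ 0.51594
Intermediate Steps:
(91377 - 249687)/(-306844 + 40679/7474) = -158310/(-306844 + 40679*(1/7474)) = -158310/(-306844 + 40679/7474) = -158310/(-2293311377/7474) = -158310*(-7474/2293311377) = 1183208940/2293311377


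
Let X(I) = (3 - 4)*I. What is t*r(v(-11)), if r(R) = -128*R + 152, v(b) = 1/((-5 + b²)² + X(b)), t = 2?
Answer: 4093712/13467 ≈ 303.98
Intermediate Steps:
X(I) = -I
v(b) = 1/((-5 + b²)² - b)
r(R) = 152 - 128*R
t*r(v(-11)) = 2*(152 - (-128)/(-11 - (-5 + (-11)²)²)) = 2*(152 - (-128)/(-11 - (-5 + 121)²)) = 2*(152 - (-128)/(-11 - 1*116²)) = 2*(152 - (-128)/(-11 - 1*13456)) = 2*(152 - (-128)/(-11 - 13456)) = 2*(152 - (-128)/(-13467)) = 2*(152 - (-128)*(-1)/13467) = 2*(152 - 128*1/13467) = 2*(152 - 128/13467) = 2*(2046856/13467) = 4093712/13467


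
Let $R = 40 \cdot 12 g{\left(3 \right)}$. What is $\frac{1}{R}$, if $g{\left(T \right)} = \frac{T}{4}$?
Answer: $\frac{1}{360} \approx 0.0027778$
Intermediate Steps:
$g{\left(T \right)} = \frac{T}{4}$ ($g{\left(T \right)} = T \frac{1}{4} = \frac{T}{4}$)
$R = 360$ ($R = 40 \cdot 12 \cdot \frac{1}{4} \cdot 3 = 480 \cdot \frac{3}{4} = 360$)
$\frac{1}{R} = \frac{1}{360}$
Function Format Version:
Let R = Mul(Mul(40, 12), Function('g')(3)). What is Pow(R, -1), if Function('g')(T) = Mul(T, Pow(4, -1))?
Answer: Rational(1, 360) ≈ 0.0027778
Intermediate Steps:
Function('g')(T) = Mul(Rational(1, 4), T) (Function('g')(T) = Mul(T, Rational(1, 4)) = Mul(Rational(1, 4), T))
R = 360 (R = Mul(Mul(40, 12), Mul(Rational(1, 4), 3)) = Mul(480, Rational(3, 4)) = 360)
Pow(R, -1) = Pow(360, -1) = Rational(1, 360)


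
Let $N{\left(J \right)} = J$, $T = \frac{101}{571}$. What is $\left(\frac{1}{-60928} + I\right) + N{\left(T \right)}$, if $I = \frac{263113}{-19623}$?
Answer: $- \frac{9032928401533}{682681972224} \approx -13.232$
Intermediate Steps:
$I = - \frac{263113}{19623}$ ($I = 263113 \left(- \frac{1}{19623}\right) = - \frac{263113}{19623} \approx -13.408$)
$T = \frac{101}{571}$ ($T = 101 \cdot \frac{1}{571} = \frac{101}{571} \approx 0.17688$)
$\left(\frac{1}{-60928} + I\right) + N{\left(T \right)} = \left(\frac{1}{-60928} - \frac{263113}{19623}\right) + \frac{101}{571} = \left(- \frac{1}{60928} - \frac{263113}{19623}\right) + \frac{101}{571} = - \frac{16030968487}{1195590144} + \frac{101}{571} = - \frac{9032928401533}{682681972224}$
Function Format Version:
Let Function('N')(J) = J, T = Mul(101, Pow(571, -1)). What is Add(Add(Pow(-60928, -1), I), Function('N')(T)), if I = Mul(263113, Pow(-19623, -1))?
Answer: Rational(-9032928401533, 682681972224) ≈ -13.232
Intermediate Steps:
I = Rational(-263113, 19623) (I = Mul(263113, Rational(-1, 19623)) = Rational(-263113, 19623) ≈ -13.408)
T = Rational(101, 571) (T = Mul(101, Rational(1, 571)) = Rational(101, 571) ≈ 0.17688)
Add(Add(Pow(-60928, -1), I), Function('N')(T)) = Add(Add(Pow(-60928, -1), Rational(-263113, 19623)), Rational(101, 571)) = Add(Add(Rational(-1, 60928), Rational(-263113, 19623)), Rational(101, 571)) = Add(Rational(-16030968487, 1195590144), Rational(101, 571)) = Rational(-9032928401533, 682681972224)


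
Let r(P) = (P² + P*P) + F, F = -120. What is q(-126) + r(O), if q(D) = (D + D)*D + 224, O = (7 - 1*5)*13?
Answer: 33208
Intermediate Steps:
O = 26 (O = (7 - 5)*13 = 2*13 = 26)
r(P) = -120 + 2*P² (r(P) = (P² + P*P) - 120 = (P² + P²) - 120 = 2*P² - 120 = -120 + 2*P²)
q(D) = 224 + 2*D² (q(D) = (2*D)*D + 224 = 2*D² + 224 = 224 + 2*D²)
q(-126) + r(O) = (224 + 2*(-126)²) + (-120 + 2*26²) = (224 + 2*15876) + (-120 + 2*676) = (224 + 31752) + (-120 + 1352) = 31976 + 1232 = 33208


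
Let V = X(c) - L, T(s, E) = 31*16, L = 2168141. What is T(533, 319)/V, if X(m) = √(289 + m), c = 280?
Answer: -67212371/293802212207 - 31*√569/293802212207 ≈ -0.00022877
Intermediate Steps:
T(s, E) = 496
V = -2168141 + √569 (V = √(289 + 280) - 1*2168141 = √569 - 2168141 = -2168141 + √569 ≈ -2.1681e+6)
T(533, 319)/V = 496/(-2168141 + √569)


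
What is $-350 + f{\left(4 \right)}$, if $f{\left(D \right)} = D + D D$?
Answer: $-330$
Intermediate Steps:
$f{\left(D \right)} = D + D^{2}$
$-350 + f{\left(4 \right)} = -350 + 4 \left(1 + 4\right) = -350 + 4 \cdot 5 = -350 + 20 = -330$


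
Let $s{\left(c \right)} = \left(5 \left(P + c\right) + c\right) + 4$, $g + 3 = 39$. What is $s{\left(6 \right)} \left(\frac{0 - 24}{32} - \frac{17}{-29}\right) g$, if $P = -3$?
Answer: $- \frac{4275}{29} \approx -147.41$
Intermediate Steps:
$g = 36$ ($g = -3 + 39 = 36$)
$s{\left(c \right)} = -11 + 6 c$ ($s{\left(c \right)} = \left(5 \left(-3 + c\right) + c\right) + 4 = \left(\left(-15 + 5 c\right) + c\right) + 4 = \left(-15 + 6 c\right) + 4 = -11 + 6 c$)
$s{\left(6 \right)} \left(\frac{0 - 24}{32} - \frac{17}{-29}\right) g = \left(-11 + 6 \cdot 6\right) \left(\frac{0 - 24}{32} - \frac{17}{-29}\right) 36 = \left(-11 + 36\right) \left(\left(0 - 24\right) \frac{1}{32} - - \frac{17}{29}\right) 36 = 25 \left(\left(-24\right) \frac{1}{32} + \frac{17}{29}\right) 36 = 25 \left(- \frac{3}{4} + \frac{17}{29}\right) 36 = 25 \left(- \frac{19}{116}\right) 36 = \left(- \frac{475}{116}\right) 36 = - \frac{4275}{29}$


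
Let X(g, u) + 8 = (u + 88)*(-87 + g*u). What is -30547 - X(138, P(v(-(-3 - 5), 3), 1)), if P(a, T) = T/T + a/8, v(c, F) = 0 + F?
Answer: -1271113/32 ≈ -39722.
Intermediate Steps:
v(c, F) = F
P(a, T) = 1 + a/8 (P(a, T) = 1 + a*(⅛) = 1 + a/8)
X(g, u) = -8 + (-87 + g*u)*(88 + u) (X(g, u) = -8 + (u + 88)*(-87 + g*u) = -8 + (88 + u)*(-87 + g*u) = -8 + (-87 + g*u)*(88 + u))
-30547 - X(138, P(v(-(-3 - 5), 3), 1)) = -30547 - (-7664 - 87*(1 + (⅛)*3) + 138*(1 + (⅛)*3)² + 88*138*(1 + (⅛)*3)) = -30547 - (-7664 - 87*(1 + 3/8) + 138*(1 + 3/8)² + 88*138*(1 + 3/8)) = -30547 - (-7664 - 87*11/8 + 138*(11/8)² + 88*138*(11/8)) = -30547 - (-7664 - 957/8 + 138*(121/64) + 16698) = -30547 - (-7664 - 957/8 + 8349/32 + 16698) = -30547 - 1*293609/32 = -30547 - 293609/32 = -1271113/32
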